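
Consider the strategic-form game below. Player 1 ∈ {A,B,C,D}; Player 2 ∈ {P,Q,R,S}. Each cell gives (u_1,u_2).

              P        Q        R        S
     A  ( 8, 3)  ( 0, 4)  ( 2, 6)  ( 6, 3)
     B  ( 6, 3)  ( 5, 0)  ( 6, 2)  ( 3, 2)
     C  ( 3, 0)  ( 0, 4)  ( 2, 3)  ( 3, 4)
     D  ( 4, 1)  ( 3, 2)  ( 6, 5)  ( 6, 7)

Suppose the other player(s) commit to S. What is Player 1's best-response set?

P1 best: {A,D}

u_1(A vs S) = 6
u_1(B vs S) = 3
u_1(C vs S) = 3
u_1(D vs S) = 6
max payoff 6 at {A,D}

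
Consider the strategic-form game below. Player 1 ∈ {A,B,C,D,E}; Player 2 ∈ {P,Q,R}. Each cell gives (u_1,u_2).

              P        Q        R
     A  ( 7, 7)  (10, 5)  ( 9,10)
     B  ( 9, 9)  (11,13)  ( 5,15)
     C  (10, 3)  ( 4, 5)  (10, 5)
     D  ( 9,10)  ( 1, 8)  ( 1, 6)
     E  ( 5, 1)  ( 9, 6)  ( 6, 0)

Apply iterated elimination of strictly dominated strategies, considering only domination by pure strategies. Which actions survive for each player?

P1 drop D (C beats it: P:10>9 Q:4>1 R:10>1)
P1 drop E (A beats it: P:7>5 Q:10>9 R:9>6)
P2 drop P (R beats it: A:10>7 B:15>9 C:5>3)
P1→{A,B,C} P2→{Q,R}

Remaining: P1:{A,B,C} P2:{Q,R}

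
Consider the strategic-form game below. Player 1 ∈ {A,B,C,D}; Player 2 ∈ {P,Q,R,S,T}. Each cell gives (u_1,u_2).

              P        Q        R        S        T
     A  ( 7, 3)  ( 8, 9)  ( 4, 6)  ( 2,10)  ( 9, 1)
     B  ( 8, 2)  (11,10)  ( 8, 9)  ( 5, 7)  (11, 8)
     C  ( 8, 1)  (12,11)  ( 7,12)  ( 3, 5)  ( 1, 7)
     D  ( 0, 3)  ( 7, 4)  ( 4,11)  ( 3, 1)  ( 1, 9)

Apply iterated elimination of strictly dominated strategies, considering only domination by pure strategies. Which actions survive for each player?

Survivors P1:{B,C} P2:{Q,R}

P1 drop A (B beats it: P:8>7 Q:11>8 R:8>4 S:5>2 T:11>9)
P1 drop D (B beats it: P:8>0 Q:11>7 R:8>4 S:5>3 T:11>1)
P2 drop P (Q beats it: B:10>2 C:11>1)
P2 drop S (Q beats it: B:10>7 C:11>5)
P2 drop T (Q beats it: B:10>8 C:11>7)
P1→{B,C} P2→{Q,R}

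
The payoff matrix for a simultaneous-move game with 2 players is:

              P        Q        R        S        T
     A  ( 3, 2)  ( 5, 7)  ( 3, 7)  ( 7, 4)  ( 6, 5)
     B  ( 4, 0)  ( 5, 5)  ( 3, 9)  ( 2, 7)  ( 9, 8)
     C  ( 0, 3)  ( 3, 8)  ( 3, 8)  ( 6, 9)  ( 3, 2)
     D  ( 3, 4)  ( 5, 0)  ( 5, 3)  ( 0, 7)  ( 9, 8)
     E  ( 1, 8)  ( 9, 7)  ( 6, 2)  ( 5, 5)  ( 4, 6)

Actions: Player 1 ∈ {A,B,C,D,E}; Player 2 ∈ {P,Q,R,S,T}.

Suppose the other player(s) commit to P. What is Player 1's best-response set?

u_1(A vs P) = 3
u_1(B vs P) = 4
u_1(C vs P) = 0
u_1(D vs P) = 3
u_1(E vs P) = 1
max payoff 4 at {B}

BR_1 = {B}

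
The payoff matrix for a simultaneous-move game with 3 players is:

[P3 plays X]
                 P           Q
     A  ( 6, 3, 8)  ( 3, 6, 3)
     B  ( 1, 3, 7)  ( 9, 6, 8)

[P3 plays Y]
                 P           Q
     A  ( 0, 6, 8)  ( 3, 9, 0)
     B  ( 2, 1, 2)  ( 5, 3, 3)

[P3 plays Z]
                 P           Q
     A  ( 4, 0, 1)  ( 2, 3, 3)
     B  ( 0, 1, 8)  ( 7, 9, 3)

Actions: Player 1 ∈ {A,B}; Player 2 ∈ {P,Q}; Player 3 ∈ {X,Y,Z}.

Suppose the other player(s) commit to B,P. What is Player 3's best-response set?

u_3(X vs B,P) = 7
u_3(Y vs B,P) = 2
u_3(Z vs B,P) = 8
max payoff 8 at {Z}

argmax u_3 = {Z}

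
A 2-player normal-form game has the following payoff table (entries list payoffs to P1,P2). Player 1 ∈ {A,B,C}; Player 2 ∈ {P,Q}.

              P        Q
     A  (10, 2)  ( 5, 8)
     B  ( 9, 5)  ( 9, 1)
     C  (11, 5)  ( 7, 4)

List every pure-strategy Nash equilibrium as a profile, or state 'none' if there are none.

NE set: (C,P)

(A,P): not NE [P1→C gives 11>10; P2→Q gives 8>2]
(A,Q): not NE [P1→B gives 9>5]
(B,P): not NE [P1→C gives 11>9]
(B,Q): not NE [P2→P gives 5>1]
(C,P): NE
(C,Q): not NE [P1→B gives 9>7; P2→P gives 5>4]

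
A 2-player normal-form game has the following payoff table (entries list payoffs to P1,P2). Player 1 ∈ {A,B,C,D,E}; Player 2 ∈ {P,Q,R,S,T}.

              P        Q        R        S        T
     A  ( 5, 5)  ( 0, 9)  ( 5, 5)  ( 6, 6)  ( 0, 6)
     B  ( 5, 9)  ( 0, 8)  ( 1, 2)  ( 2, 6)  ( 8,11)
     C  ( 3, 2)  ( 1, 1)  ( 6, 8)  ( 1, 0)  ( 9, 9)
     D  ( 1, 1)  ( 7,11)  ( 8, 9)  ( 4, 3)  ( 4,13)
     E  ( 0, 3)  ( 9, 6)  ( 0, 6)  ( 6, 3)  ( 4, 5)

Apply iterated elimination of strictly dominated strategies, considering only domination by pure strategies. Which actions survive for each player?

Remaining: P1:{C,D,E} P2:{Q,R,T}

P2 drop P (T beats it: A:6>5 B:11>9 C:9>2 D:13>1 E:5>3)
P2 drop S (Q beats it: A:9>6 B:8>6 C:1>0 D:11>3 E:6>3)
P1 drop A (C beats it: Q:1>0 R:6>5 T:9>0)
P1 drop B (C beats it: Q:1>0 R:6>1 T:9>8)
P1→{C,D,E} P2→{Q,R,T}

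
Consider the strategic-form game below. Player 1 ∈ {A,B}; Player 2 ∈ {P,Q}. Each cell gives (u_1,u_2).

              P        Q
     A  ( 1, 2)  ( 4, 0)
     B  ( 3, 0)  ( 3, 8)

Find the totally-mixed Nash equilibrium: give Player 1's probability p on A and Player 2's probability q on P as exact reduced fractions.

(p,q) = (4/5, 1/3)

P1 indiff ⇒ q·1+(1-q)·4 = q·3+(1-q)·3 ⇒ q(-2) = (1-q)(-1) ⇒ q = 1/3
P2 indiff ⇒ p·2+(1-p)·0 = p·0+(1-p)·8 ⇒ p(2) = (1-p)(8) ⇒ p = 4/5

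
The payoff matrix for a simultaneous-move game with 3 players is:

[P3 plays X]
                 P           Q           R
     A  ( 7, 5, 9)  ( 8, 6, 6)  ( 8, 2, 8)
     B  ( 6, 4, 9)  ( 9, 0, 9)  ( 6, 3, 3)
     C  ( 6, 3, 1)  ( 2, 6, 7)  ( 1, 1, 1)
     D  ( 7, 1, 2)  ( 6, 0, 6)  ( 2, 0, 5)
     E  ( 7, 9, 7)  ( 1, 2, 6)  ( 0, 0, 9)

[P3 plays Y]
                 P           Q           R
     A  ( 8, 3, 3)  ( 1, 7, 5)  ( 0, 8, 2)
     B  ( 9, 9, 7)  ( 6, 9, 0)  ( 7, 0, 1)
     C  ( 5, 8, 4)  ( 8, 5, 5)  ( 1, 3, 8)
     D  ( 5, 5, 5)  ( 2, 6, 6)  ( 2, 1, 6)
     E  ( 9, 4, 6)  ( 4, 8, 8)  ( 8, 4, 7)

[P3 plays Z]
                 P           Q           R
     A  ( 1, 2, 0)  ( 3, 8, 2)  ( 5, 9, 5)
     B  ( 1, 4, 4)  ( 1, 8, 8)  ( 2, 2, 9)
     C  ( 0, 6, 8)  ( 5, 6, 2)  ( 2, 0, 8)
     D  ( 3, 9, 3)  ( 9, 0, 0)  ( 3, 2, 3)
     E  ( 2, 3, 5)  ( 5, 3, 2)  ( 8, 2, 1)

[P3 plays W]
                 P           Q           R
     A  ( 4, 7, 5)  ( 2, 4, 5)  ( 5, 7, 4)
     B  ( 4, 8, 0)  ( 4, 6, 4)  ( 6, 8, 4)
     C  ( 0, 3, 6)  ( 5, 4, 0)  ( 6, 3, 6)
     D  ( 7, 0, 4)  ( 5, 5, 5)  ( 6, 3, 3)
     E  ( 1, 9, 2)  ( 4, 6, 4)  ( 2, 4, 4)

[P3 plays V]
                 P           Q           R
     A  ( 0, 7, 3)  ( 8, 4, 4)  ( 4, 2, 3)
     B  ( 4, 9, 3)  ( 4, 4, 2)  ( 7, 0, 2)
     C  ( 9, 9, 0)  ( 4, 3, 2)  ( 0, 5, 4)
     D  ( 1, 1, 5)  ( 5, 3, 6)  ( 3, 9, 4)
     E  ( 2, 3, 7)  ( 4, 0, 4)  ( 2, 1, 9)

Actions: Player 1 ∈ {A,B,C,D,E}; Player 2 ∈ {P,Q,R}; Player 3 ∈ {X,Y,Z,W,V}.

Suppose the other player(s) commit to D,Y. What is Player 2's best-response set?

argmax u_2 = {Q}

u_2(P vs D,Y) = 5
u_2(Q vs D,Y) = 6
u_2(R vs D,Y) = 1
max payoff 6 at {Q}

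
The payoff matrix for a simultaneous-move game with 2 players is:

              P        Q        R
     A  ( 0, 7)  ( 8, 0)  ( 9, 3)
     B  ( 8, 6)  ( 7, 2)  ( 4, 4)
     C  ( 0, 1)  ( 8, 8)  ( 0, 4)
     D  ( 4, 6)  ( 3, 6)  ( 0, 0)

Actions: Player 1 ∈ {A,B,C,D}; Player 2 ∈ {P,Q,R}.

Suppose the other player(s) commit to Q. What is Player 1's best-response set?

argmax u_1 = {A,C}

u_1(A vs Q) = 8
u_1(B vs Q) = 7
u_1(C vs Q) = 8
u_1(D vs Q) = 3
max payoff 8 at {A,C}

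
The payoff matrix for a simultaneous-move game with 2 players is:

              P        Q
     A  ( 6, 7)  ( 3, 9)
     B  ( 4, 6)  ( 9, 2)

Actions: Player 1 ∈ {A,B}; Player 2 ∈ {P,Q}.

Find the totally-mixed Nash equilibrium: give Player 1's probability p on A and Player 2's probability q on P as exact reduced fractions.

P1 indiff ⇒ q·6+(1-q)·3 = q·4+(1-q)·9 ⇒ q(2) = (1-q)(6) ⇒ q = 3/4
P2 indiff ⇒ p·7+(1-p)·6 = p·9+(1-p)·2 ⇒ p(-2) = (1-p)(-4) ⇒ p = 2/3

(p,q) = (2/3, 3/4)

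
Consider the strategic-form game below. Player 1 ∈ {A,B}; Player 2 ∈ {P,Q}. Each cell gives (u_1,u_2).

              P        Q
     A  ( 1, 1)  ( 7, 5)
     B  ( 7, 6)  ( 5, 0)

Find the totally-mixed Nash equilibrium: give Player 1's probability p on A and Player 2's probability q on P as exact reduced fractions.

(p,q) = (3/5, 1/4)

P1 indiff ⇒ q·1+(1-q)·7 = q·7+(1-q)·5 ⇒ q(-6) = (1-q)(-2) ⇒ q = 1/4
P2 indiff ⇒ p·1+(1-p)·6 = p·5+(1-p)·0 ⇒ p(-4) = (1-p)(-6) ⇒ p = 3/5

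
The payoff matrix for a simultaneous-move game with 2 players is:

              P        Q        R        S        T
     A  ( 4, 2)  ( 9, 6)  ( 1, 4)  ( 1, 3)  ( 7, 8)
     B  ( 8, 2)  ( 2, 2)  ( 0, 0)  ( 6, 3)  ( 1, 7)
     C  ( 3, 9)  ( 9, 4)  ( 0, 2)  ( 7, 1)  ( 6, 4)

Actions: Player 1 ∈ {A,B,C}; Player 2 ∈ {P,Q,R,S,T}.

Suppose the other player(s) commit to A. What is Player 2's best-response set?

u_2(P vs A) = 2
u_2(Q vs A) = 6
u_2(R vs A) = 4
u_2(S vs A) = 3
u_2(T vs A) = 8
max payoff 8 at {T}

argmax u_2 = {T}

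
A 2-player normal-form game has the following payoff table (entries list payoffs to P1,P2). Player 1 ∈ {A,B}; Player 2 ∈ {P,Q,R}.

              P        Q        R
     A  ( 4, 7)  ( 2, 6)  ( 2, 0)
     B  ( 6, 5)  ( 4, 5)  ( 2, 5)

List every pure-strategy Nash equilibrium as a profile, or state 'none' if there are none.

PSNE = {(B,P), (B,Q), (B,R)}

(A,P): not NE [P1→B gives 6>4]
(A,Q): not NE [P1→B gives 4>2; P2→P gives 7>6]
(A,R): not NE [P2→P gives 7>0]
(B,P): NE
(B,Q): NE
(B,R): NE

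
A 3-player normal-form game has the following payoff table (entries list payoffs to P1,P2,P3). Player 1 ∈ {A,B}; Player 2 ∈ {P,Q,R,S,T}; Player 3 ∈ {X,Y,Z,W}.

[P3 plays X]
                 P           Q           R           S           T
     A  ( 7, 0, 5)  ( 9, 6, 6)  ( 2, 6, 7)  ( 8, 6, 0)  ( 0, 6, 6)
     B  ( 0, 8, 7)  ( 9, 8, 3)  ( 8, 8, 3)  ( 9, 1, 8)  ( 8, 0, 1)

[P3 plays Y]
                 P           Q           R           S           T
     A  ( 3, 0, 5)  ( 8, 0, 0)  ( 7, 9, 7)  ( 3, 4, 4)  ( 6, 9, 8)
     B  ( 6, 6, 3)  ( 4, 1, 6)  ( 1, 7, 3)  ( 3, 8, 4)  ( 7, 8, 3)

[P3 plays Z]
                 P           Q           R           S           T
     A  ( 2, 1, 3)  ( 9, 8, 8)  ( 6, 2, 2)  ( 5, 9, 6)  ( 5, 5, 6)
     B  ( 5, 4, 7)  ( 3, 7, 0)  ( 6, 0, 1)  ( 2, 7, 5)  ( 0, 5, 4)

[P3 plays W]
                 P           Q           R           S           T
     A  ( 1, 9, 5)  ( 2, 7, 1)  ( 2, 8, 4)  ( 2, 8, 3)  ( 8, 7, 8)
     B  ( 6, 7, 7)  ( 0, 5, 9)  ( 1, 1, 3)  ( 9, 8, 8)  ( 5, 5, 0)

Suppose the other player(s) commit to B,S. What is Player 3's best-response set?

u_3(X vs B,S) = 8
u_3(Y vs B,S) = 4
u_3(Z vs B,S) = 5
u_3(W vs B,S) = 8
max payoff 8 at {X,W}

BR_3 = {X,W}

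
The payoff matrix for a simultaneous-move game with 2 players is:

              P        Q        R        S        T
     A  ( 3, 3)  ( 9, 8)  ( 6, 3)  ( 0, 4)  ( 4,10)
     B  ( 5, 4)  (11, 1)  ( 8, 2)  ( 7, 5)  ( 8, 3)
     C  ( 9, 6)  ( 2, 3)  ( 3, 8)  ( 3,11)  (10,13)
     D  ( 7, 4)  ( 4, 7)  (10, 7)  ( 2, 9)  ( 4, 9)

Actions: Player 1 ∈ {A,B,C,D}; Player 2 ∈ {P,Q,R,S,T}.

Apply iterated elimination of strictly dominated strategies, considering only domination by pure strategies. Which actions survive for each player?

IESDS → P1:{B,C} P2:{S,T}

P1 drop A (B beats it: P:5>3 Q:11>9 R:8>6 S:7>0 T:8>4)
P2 drop P (S beats it: B:5>4 C:11>6 D:9>4)
P2 drop Q (S beats it: B:5>1 C:11>3 D:9>7)
P2 drop R (S beats it: B:5>2 C:11>8 D:9>7)
P1 drop D (B beats it: S:7>2 T:8>4)
P1→{B,C} P2→{S,T}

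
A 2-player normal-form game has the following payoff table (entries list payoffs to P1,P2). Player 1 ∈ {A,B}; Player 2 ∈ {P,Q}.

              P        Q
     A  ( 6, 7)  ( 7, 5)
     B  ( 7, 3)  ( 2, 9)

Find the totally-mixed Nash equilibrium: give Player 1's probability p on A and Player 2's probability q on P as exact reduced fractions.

P1 indiff ⇒ q·6+(1-q)·7 = q·7+(1-q)·2 ⇒ q(-1) = (1-q)(-5) ⇒ q = 5/6
P2 indiff ⇒ p·7+(1-p)·3 = p·5+(1-p)·9 ⇒ p(2) = (1-p)(6) ⇒ p = 3/4

(p,q) = (3/4, 5/6)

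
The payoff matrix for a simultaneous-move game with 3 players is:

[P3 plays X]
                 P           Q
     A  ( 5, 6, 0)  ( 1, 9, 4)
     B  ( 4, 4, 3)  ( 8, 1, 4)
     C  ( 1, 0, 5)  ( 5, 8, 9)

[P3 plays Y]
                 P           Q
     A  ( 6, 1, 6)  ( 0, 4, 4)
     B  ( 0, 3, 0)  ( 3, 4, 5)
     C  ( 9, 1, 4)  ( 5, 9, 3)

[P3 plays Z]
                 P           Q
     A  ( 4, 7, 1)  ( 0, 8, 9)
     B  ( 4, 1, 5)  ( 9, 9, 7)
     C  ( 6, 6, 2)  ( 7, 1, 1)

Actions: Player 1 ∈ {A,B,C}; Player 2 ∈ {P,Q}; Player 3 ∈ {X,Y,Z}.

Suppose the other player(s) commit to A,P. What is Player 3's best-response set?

argmax u_3 = {Y}

u_3(X vs A,P) = 0
u_3(Y vs A,P) = 6
u_3(Z vs A,P) = 1
max payoff 6 at {Y}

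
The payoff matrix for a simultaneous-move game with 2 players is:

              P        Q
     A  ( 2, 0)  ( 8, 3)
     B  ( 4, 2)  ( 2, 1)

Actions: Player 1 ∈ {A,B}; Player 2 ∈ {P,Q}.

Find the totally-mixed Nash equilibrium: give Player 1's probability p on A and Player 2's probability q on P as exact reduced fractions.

P1 mixes 1/4 on A; P2 mixes 3/4 on P

P1 indiff ⇒ q·2+(1-q)·8 = q·4+(1-q)·2 ⇒ q(-2) = (1-q)(-6) ⇒ q = 3/4
P2 indiff ⇒ p·0+(1-p)·2 = p·3+(1-p)·1 ⇒ p(-3) = (1-p)(-1) ⇒ p = 1/4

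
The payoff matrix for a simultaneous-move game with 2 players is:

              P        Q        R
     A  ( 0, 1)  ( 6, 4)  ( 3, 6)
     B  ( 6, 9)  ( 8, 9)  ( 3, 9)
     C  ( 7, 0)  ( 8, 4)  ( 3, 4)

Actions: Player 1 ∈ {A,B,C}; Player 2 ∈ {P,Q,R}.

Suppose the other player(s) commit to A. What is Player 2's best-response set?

argmax u_2 = {R}

u_2(P vs A) = 1
u_2(Q vs A) = 4
u_2(R vs A) = 6
max payoff 6 at {R}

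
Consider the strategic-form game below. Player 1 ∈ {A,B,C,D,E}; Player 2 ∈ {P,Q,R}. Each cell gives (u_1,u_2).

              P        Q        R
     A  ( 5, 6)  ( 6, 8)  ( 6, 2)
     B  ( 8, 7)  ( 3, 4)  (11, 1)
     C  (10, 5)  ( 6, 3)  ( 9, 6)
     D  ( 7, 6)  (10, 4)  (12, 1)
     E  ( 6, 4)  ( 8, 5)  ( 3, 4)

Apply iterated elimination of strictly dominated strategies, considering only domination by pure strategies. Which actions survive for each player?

IESDS → P1:{B,C,D} P2:{P,R}

P1 drop A (D beats it: P:7>5 Q:10>6 R:12>6)
P1 drop E (D beats it: P:7>6 Q:10>8 R:12>3)
P2 drop Q (P beats it: B:7>4 C:5>3 D:6>4)
P1→{B,C,D} P2→{P,R}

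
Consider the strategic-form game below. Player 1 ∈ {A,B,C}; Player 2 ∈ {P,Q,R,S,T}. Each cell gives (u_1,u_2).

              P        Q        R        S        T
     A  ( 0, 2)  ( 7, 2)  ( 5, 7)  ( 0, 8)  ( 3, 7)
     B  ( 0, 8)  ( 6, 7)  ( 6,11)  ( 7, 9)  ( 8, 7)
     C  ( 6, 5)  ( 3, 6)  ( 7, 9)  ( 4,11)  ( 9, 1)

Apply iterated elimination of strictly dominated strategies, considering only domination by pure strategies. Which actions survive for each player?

P2 drop P (R beats it: A:7>2 B:11>8 C:9>5)
P2 drop Q (R beats it: A:7>2 B:11>7 C:9>6)
P1 drop A (B beats it: R:6>5 S:7>0 T:8>3)
P2 drop T (R beats it: B:11>7 C:9>1)
P1→{B,C} P2→{R,S}

IESDS → P1:{B,C} P2:{R,S}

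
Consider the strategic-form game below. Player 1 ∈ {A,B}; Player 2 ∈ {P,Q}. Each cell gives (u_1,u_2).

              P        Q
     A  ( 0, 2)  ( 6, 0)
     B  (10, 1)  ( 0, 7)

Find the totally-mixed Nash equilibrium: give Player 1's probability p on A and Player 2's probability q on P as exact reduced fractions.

P1 indiff ⇒ q·0+(1-q)·6 = q·10+(1-q)·0 ⇒ q(-10) = (1-q)(-6) ⇒ q = 3/8
P2 indiff ⇒ p·2+(1-p)·1 = p·0+(1-p)·7 ⇒ p(2) = (1-p)(6) ⇒ p = 3/4

(p,q) = (3/4, 3/8)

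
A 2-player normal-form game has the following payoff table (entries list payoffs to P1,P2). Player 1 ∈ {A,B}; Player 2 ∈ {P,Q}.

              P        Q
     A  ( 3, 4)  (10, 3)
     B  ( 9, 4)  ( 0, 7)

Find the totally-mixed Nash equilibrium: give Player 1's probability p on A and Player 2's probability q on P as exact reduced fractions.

P1 mixes 3/4 on A; P2 mixes 5/8 on P

P1 indiff ⇒ q·3+(1-q)·10 = q·9+(1-q)·0 ⇒ q(-6) = (1-q)(-10) ⇒ q = 5/8
P2 indiff ⇒ p·4+(1-p)·4 = p·3+(1-p)·7 ⇒ p(1) = (1-p)(3) ⇒ p = 3/4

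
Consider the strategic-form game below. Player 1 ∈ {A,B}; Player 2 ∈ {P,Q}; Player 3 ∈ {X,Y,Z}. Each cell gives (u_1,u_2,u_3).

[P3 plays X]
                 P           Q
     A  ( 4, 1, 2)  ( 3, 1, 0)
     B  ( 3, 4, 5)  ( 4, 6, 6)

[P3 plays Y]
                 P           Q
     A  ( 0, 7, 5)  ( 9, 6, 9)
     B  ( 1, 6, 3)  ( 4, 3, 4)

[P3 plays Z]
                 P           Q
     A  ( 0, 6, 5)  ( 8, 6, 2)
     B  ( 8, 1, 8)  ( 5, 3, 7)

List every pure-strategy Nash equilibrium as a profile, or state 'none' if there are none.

Equilibria: none

(A,P,X): not NE [P3→Z gives 5>2]
(A,P,Y): not NE [P1→B gives 1>0]
(A,P,Z): not NE [P1→B gives 8>0]
(A,Q,X): not NE [P1→B gives 4>3; P3→Y gives 9>0]
(A,Q,Y): not NE [P2→P gives 7>6]
(A,Q,Z): not NE [P3→Y gives 9>2]
(B,P,X): not NE [P1→A gives 4>3; P2→Q gives 6>4; P3→Z gives 8>5]
(B,P,Y): not NE [P3→Z gives 8>3]
(B,P,Z): not NE [P2→Q gives 3>1]
(B,Q,X): not NE [P3→Z gives 7>6]
(B,Q,Y): not NE [P1→A gives 9>4; P2→P gives 6>3; P3→Z gives 7>4]
(B,Q,Z): not NE [P1→A gives 8>5]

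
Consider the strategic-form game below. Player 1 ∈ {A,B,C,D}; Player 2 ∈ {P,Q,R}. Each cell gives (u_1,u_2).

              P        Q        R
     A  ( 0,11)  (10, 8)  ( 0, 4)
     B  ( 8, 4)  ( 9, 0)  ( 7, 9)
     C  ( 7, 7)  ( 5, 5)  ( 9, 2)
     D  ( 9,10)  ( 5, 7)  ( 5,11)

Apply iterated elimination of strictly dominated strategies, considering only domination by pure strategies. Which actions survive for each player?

P2 drop Q (P beats it: A:11>8 B:4>0 C:7>5 D:10>7)
P1 drop A (B beats it: P:8>0 R:7>0)
P1→{B,C,D} P2→{P,R}

Remaining: P1:{B,C,D} P2:{P,R}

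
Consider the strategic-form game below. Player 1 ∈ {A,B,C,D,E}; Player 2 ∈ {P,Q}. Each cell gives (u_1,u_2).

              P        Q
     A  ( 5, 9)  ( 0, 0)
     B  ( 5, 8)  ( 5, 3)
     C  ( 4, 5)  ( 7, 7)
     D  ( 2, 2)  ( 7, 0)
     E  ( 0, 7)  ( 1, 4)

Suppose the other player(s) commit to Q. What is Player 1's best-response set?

u_1(A vs Q) = 0
u_1(B vs Q) = 5
u_1(C vs Q) = 7
u_1(D vs Q) = 7
u_1(E vs Q) = 1
max payoff 7 at {C,D}

P1 best: {C,D}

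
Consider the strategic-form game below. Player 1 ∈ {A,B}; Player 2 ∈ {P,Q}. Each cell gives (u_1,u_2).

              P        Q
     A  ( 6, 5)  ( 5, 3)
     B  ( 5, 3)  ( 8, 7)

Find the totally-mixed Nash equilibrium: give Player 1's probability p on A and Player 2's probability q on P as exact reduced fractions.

P1 indiff ⇒ q·6+(1-q)·5 = q·5+(1-q)·8 ⇒ q(1) = (1-q)(3) ⇒ q = 3/4
P2 indiff ⇒ p·5+(1-p)·3 = p·3+(1-p)·7 ⇒ p(2) = (1-p)(4) ⇒ p = 2/3

P1 mixes 2/3 on A; P2 mixes 3/4 on P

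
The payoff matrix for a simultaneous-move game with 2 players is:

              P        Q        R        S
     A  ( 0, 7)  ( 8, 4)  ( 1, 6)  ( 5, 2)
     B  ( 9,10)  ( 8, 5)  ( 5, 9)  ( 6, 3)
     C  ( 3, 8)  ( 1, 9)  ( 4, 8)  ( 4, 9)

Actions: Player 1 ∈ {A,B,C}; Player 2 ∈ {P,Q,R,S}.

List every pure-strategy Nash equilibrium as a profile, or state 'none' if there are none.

PSNE = {(B,P)}

(A,P): not NE [P1→B gives 9>0]
(A,Q): not NE [P2→P gives 7>4]
(A,R): not NE [P1→B gives 5>1; P2→P gives 7>6]
(A,S): not NE [P1→B gives 6>5; P2→P gives 7>2]
(B,P): NE
(B,Q): not NE [P2→P gives 10>5]
(B,R): not NE [P2→P gives 10>9]
(B,S): not NE [P2→P gives 10>3]
(C,P): not NE [P1→B gives 9>3; P2→S gives 9>8]
(C,Q): not NE [P1→B gives 8>1]
(C,R): not NE [P1→B gives 5>4; P2→S gives 9>8]
(C,S): not NE [P1→B gives 6>4]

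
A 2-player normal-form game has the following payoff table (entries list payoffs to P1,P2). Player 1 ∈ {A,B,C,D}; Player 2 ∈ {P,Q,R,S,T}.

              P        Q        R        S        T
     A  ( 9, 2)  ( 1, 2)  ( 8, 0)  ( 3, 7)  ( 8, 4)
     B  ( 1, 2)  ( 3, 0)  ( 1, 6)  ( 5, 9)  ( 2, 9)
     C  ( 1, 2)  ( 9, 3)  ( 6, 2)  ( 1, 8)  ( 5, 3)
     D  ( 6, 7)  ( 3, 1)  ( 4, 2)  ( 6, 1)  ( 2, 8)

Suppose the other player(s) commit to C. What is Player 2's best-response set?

u_2(P vs C) = 2
u_2(Q vs C) = 3
u_2(R vs C) = 2
u_2(S vs C) = 8
u_2(T vs C) = 3
max payoff 8 at {S}

argmax u_2 = {S}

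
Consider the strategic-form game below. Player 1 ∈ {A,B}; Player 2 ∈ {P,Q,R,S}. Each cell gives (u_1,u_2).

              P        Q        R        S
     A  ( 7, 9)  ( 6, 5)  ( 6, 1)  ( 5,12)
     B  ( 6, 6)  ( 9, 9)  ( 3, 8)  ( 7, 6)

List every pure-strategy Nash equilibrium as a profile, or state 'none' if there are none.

(A,P): not NE [P2→S gives 12>9]
(A,Q): not NE [P1→B gives 9>6; P2→S gives 12>5]
(A,R): not NE [P2→S gives 12>1]
(A,S): not NE [P1→B gives 7>5]
(B,P): not NE [P1→A gives 7>6; P2→Q gives 9>6]
(B,Q): NE
(B,R): not NE [P1→A gives 6>3; P2→Q gives 9>8]
(B,S): not NE [P2→Q gives 9>6]

NE set: (B,Q)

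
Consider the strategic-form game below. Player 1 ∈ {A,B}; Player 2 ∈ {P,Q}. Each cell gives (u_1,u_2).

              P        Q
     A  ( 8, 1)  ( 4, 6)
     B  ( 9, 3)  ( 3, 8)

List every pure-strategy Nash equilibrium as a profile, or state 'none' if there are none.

PSNE = {(A,Q)}

(A,P): not NE [P1→B gives 9>8; P2→Q gives 6>1]
(A,Q): NE
(B,P): not NE [P2→Q gives 8>3]
(B,Q): not NE [P1→A gives 4>3]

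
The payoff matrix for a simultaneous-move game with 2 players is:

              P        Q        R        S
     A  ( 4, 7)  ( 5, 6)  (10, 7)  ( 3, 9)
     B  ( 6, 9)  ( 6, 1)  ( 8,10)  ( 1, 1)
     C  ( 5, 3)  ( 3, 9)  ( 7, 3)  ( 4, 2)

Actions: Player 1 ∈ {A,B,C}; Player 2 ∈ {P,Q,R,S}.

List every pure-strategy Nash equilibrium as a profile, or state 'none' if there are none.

(A,P): not NE [P1→B gives 6>4; P2→S gives 9>7]
(A,Q): not NE [P1→B gives 6>5; P2→S gives 9>6]
(A,R): not NE [P2→S gives 9>7]
(A,S): not NE [P1→C gives 4>3]
(B,P): not NE [P2→R gives 10>9]
(B,Q): not NE [P2→R gives 10>1]
(B,R): not NE [P1→A gives 10>8]
(B,S): not NE [P1→C gives 4>1; P2→R gives 10>1]
(C,P): not NE [P1→B gives 6>5; P2→Q gives 9>3]
(C,Q): not NE [P1→B gives 6>3]
(C,R): not NE [P1→A gives 10>7; P2→Q gives 9>3]
(C,S): not NE [P2→Q gives 9>2]

PSNE: ∅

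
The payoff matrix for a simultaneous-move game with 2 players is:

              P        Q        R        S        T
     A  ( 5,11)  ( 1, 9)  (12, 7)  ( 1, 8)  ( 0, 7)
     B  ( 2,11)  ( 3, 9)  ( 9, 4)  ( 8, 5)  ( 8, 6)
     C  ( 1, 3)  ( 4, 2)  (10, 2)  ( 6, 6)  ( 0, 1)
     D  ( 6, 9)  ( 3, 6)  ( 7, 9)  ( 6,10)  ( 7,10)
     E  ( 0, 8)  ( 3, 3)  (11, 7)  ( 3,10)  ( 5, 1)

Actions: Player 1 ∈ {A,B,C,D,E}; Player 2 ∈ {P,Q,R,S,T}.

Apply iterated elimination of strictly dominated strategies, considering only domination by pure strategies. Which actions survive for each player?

P2 drop Q (P beats it: A:11>9 B:11>9 C:3>2 D:9>6 E:8>3)
P2 drop R (S beats it: A:8>7 B:5>4 C:6>2 D:10>9 E:10>7)
P1 drop A (D beats it: P:6>5 S:6>1 T:7>0)
P1 drop C (B beats it: P:2>1 S:8>6 T:8>0)
P1 drop E (B beats it: P:2>0 S:8>3 T:8>5)
P1→{B,D} P2→{P,S,T}

IESDS → P1:{B,D} P2:{P,S,T}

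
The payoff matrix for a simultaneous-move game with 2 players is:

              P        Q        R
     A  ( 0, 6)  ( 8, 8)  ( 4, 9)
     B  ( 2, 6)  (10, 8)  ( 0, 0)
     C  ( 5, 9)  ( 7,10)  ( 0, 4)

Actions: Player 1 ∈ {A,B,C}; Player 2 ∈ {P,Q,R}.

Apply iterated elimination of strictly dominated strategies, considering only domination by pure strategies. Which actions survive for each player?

P2 drop P (Q beats it: A:8>6 B:8>6 C:10>9)
P1 drop C (A beats it: Q:8>7 R:4>0)
P1→{A,B} P2→{Q,R}

IESDS → P1:{A,B} P2:{Q,R}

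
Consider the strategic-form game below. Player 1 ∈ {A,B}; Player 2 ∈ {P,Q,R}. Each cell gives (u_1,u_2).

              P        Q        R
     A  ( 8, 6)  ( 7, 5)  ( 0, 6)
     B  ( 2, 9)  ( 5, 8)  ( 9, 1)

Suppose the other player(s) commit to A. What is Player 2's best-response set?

u_2(P vs A) = 6
u_2(Q vs A) = 5
u_2(R vs A) = 6
max payoff 6 at {P,R}

P2 best: {P,R}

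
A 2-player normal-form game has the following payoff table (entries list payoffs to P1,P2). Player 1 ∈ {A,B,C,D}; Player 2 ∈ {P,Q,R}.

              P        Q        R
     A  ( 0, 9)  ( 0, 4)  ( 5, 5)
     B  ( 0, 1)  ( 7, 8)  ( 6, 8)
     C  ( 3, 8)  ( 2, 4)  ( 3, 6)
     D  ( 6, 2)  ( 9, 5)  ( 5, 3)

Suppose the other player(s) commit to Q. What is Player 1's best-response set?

u_1(A vs Q) = 0
u_1(B vs Q) = 7
u_1(C vs Q) = 2
u_1(D vs Q) = 9
max payoff 9 at {D}

P1 best: {D}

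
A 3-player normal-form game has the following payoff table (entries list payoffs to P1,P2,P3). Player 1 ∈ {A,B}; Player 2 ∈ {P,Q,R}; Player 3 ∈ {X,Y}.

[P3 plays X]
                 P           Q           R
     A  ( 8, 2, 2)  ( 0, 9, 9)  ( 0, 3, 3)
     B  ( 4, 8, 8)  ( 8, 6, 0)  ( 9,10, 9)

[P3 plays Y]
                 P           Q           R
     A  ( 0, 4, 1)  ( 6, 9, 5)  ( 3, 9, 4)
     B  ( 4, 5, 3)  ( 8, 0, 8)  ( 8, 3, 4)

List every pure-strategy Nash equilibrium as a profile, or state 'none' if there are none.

(A,P,X): not NE [P2→Q gives 9>2]
(A,P,Y): not NE [P1→B gives 4>0; P2→R gives 9>4; P3→X gives 2>1]
(A,Q,X): not NE [P1→B gives 8>0]
(A,Q,Y): not NE [P1→B gives 8>6; P3→X gives 9>5]
(A,R,X): not NE [P1→B gives 9>0; P2→Q gives 9>3; P3→Y gives 4>3]
(A,R,Y): not NE [P1→B gives 8>3]
(B,P,X): not NE [P1→A gives 8>4; P2→R gives 10>8]
(B,P,Y): not NE [P3→X gives 8>3]
(B,Q,X): not NE [P2→R gives 10>6; P3→Y gives 8>0]
(B,Q,Y): not NE [P2→P gives 5>0]
(B,R,X): NE
(B,R,Y): not NE [P2→P gives 5>3; P3→X gives 9>4]

Nash profiles: (B,R,X)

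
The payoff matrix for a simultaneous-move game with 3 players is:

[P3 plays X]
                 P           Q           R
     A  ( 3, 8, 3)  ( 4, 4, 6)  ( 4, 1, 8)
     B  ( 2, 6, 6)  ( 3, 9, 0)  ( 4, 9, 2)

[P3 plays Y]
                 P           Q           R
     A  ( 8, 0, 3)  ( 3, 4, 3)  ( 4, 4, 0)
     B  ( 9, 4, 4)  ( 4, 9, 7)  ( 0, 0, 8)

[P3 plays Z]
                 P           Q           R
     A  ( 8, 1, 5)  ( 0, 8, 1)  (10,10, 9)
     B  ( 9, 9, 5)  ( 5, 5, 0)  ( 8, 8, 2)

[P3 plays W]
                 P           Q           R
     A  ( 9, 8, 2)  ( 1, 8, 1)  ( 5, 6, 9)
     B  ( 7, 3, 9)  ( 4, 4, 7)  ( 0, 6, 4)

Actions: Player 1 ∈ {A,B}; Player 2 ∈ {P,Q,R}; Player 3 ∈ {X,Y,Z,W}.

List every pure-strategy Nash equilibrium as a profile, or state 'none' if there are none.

Nash profiles: (A,R,Z), (B,Q,Y)

(A,P,X): not NE [P3→Z gives 5>3]
(A,P,Y): not NE [P1→B gives 9>8; P2→R gives 4>0; P3→Z gives 5>3]
(A,P,Z): not NE [P1→B gives 9>8; P2→R gives 10>1]
(A,P,W): not NE [P3→Z gives 5>2]
(A,Q,X): not NE [P2→P gives 8>4]
(A,Q,Y): not NE [P1→B gives 4>3; P3→X gives 6>3]
(A,Q,Z): not NE [P1→B gives 5>0; P2→R gives 10>8; P3→X gives 6>1]
(A,Q,W): not NE [P1→B gives 4>1; P3→X gives 6>1]
(A,R,X): not NE [P2→P gives 8>1; P3→W gives 9>8]
(A,R,Y): not NE [P3→W gives 9>0]
(A,R,Z): NE
(A,R,W): not NE [P2→Q gives 8>6]
(B,P,X): not NE [P1→A gives 3>2; P2→R gives 9>6; P3→W gives 9>6]
(B,P,Y): not NE [P2→Q gives 9>4; P3→W gives 9>4]
(B,P,Z): not NE [P3→W gives 9>5]
(B,P,W): not NE [P1→A gives 9>7; P2→R gives 6>3]
(B,Q,X): not NE [P1→A gives 4>3; P3→W gives 7>0]
(B,Q,Y): NE
(B,Q,Z): not NE [P2→P gives 9>5; P3→W gives 7>0]
(B,Q,W): not NE [P2→R gives 6>4]
(B,R,X): not NE [P3→Y gives 8>2]
(B,R,Y): not NE [P1→A gives 4>0; P2→Q gives 9>0]
(B,R,Z): not NE [P1→A gives 10>8; P2→P gives 9>8; P3→Y gives 8>2]
(B,R,W): not NE [P1→A gives 5>0; P3→Y gives 8>4]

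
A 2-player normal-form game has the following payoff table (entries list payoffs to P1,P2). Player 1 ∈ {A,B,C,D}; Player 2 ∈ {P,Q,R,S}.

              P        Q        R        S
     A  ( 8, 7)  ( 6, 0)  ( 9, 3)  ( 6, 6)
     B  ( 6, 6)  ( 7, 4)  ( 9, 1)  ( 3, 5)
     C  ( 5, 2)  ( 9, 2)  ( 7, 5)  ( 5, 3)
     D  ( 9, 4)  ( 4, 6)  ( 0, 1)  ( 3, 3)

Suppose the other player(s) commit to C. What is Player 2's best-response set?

u_2(P vs C) = 2
u_2(Q vs C) = 2
u_2(R vs C) = 5
u_2(S vs C) = 3
max payoff 5 at {R}

BR_2 = {R}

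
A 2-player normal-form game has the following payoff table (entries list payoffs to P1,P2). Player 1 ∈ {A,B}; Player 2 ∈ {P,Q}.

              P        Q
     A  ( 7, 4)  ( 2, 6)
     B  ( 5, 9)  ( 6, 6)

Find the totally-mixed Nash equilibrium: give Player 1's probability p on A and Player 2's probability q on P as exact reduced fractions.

(p,q) = (3/5, 2/3)

P1 indiff ⇒ q·7+(1-q)·2 = q·5+(1-q)·6 ⇒ q(2) = (1-q)(4) ⇒ q = 2/3
P2 indiff ⇒ p·4+(1-p)·9 = p·6+(1-p)·6 ⇒ p(-2) = (1-p)(-3) ⇒ p = 3/5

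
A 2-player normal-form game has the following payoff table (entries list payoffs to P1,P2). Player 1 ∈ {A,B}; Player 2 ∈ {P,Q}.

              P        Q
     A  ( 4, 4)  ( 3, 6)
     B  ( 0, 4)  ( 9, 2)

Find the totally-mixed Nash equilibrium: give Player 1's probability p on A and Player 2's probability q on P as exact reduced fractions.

P1 indiff ⇒ q·4+(1-q)·3 = q·0+(1-q)·9 ⇒ q(4) = (1-q)(6) ⇒ q = 3/5
P2 indiff ⇒ p·4+(1-p)·4 = p·6+(1-p)·2 ⇒ p(-2) = (1-p)(-2) ⇒ p = 1/2

(p,q) = (1/2, 3/5)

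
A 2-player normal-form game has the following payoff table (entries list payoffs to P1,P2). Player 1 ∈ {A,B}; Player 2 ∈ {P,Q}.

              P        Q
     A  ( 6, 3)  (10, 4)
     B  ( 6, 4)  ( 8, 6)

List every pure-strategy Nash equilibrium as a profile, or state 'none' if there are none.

NE set: (A,Q)

(A,P): not NE [P2→Q gives 4>3]
(A,Q): NE
(B,P): not NE [P2→Q gives 6>4]
(B,Q): not NE [P1→A gives 10>8]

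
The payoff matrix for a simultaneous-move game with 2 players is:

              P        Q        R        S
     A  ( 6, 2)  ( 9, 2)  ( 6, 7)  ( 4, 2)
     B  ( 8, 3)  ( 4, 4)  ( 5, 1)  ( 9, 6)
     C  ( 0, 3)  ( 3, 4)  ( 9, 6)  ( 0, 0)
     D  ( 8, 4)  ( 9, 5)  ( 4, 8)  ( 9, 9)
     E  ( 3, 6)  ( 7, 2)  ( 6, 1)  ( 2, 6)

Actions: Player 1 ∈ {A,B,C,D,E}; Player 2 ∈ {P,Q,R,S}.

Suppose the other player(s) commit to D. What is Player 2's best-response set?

BR_2 = {S}

u_2(P vs D) = 4
u_2(Q vs D) = 5
u_2(R vs D) = 8
u_2(S vs D) = 9
max payoff 9 at {S}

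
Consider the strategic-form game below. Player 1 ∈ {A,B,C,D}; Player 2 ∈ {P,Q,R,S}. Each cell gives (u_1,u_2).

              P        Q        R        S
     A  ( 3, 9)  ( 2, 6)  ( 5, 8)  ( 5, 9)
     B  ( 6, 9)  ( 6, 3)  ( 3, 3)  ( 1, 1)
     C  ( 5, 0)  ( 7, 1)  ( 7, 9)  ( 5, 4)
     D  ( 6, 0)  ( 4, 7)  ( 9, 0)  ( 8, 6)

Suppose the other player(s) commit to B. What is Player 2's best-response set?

u_2(P vs B) = 9
u_2(Q vs B) = 3
u_2(R vs B) = 3
u_2(S vs B) = 1
max payoff 9 at {P}

P2 best: {P}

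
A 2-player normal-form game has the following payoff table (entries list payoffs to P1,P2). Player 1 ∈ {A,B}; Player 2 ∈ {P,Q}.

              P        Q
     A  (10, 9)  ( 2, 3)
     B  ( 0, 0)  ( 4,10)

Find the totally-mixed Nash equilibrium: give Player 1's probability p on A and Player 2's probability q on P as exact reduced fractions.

P1 mixes 5/8 on A; P2 mixes 1/6 on P

P1 indiff ⇒ q·10+(1-q)·2 = q·0+(1-q)·4 ⇒ q(10) = (1-q)(2) ⇒ q = 1/6
P2 indiff ⇒ p·9+(1-p)·0 = p·3+(1-p)·10 ⇒ p(6) = (1-p)(10) ⇒ p = 5/8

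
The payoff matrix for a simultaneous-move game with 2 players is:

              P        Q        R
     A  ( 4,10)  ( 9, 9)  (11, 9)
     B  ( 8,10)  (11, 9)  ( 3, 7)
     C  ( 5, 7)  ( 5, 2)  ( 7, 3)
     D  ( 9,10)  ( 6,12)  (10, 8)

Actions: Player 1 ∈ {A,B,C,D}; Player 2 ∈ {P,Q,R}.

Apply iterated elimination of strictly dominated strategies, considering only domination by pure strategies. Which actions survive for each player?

P1 drop C (D beats it: P:9>5 Q:6>5 R:10>7)
P2 drop R (P beats it: A:10>9 B:10>7 D:10>8)
P1 drop A (B beats it: P:8>4 Q:11>9)
P1→{B,D} P2→{P,Q}

Remaining: P1:{B,D} P2:{P,Q}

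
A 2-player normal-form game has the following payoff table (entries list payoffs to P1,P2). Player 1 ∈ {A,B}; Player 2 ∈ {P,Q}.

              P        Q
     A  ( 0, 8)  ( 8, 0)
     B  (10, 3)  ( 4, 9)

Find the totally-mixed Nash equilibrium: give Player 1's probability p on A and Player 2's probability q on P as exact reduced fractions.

P1 indiff ⇒ q·0+(1-q)·8 = q·10+(1-q)·4 ⇒ q(-10) = (1-q)(-4) ⇒ q = 2/7
P2 indiff ⇒ p·8+(1-p)·3 = p·0+(1-p)·9 ⇒ p(8) = (1-p)(6) ⇒ p = 3/7

p=3/7, q=2/7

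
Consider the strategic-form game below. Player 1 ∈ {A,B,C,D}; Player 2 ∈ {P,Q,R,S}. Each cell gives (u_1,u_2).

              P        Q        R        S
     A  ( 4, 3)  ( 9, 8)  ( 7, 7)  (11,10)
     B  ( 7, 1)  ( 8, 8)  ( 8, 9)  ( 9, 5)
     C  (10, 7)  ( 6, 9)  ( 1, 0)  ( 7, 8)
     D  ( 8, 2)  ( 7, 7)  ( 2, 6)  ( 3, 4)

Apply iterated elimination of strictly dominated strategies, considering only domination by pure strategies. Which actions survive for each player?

P2 drop P (Q beats it: A:8>3 B:8>1 C:9>7 D:7>2)
P1 drop C (A beats it: Q:9>6 R:7>1 S:11>7)
P1 drop D (A beats it: Q:9>7 R:7>2 S:11>3)
P1→{A,B} P2→{Q,R,S}

Survivors P1:{A,B} P2:{Q,R,S}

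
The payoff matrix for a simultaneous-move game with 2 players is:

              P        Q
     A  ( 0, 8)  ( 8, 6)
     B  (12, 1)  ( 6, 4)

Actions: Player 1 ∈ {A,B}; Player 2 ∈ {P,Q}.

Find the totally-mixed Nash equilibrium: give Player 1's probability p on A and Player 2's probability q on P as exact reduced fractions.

P1 indiff ⇒ q·0+(1-q)·8 = q·12+(1-q)·6 ⇒ q(-12) = (1-q)(-2) ⇒ q = 1/7
P2 indiff ⇒ p·8+(1-p)·1 = p·6+(1-p)·4 ⇒ p(2) = (1-p)(3) ⇒ p = 3/5

P1 mixes 3/5 on A; P2 mixes 1/7 on P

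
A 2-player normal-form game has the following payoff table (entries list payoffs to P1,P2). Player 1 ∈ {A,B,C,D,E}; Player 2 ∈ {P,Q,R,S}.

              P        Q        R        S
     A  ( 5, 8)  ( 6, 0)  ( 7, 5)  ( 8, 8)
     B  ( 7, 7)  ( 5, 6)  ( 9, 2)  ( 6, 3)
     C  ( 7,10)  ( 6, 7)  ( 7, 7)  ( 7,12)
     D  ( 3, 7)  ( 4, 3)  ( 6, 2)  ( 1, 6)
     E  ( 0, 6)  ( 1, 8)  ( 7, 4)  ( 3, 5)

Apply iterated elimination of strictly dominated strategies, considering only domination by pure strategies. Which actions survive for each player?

Remaining: P1:{A,B,C} P2:{P,S}

P1 drop D (A beats it: P:5>3 Q:6>4 R:7>6 S:8>1)
P1 drop E (B beats it: P:7>0 Q:5>1 R:9>7 S:6>3)
P2 drop Q (P beats it: A:8>0 B:7>6 C:10>7)
P2 drop R (P beats it: A:8>5 B:7>2 C:10>7)
P1→{A,B,C} P2→{P,S}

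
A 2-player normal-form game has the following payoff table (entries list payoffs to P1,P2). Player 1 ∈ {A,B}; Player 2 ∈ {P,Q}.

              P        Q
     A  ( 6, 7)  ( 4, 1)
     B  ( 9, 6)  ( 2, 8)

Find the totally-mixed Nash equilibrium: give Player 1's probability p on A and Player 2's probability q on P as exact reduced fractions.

P1 indiff ⇒ q·6+(1-q)·4 = q·9+(1-q)·2 ⇒ q(-3) = (1-q)(-2) ⇒ q = 2/5
P2 indiff ⇒ p·7+(1-p)·6 = p·1+(1-p)·8 ⇒ p(6) = (1-p)(2) ⇒ p = 1/4

(p,q) = (1/4, 2/5)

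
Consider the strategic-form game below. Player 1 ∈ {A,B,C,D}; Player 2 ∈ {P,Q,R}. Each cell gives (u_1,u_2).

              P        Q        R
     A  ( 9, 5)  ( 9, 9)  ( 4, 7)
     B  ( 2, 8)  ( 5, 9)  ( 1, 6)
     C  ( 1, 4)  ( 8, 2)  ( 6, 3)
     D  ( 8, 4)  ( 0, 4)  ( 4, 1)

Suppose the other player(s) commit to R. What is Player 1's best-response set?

BR_1 = {C}

u_1(A vs R) = 4
u_1(B vs R) = 1
u_1(C vs R) = 6
u_1(D vs R) = 4
max payoff 6 at {C}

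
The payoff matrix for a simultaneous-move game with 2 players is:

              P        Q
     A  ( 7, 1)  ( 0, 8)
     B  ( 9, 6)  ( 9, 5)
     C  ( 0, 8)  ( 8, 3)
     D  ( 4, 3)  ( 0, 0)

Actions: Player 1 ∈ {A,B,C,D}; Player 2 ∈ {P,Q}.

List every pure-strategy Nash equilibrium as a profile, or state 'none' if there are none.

(A,P): not NE [P1→B gives 9>7; P2→Q gives 8>1]
(A,Q): not NE [P1→B gives 9>0]
(B,P): NE
(B,Q): not NE [P2→P gives 6>5]
(C,P): not NE [P1→B gives 9>0]
(C,Q): not NE [P1→B gives 9>8; P2→P gives 8>3]
(D,P): not NE [P1→B gives 9>4]
(D,Q): not NE [P1→B gives 9>0; P2→P gives 3>0]

NE set: (B,P)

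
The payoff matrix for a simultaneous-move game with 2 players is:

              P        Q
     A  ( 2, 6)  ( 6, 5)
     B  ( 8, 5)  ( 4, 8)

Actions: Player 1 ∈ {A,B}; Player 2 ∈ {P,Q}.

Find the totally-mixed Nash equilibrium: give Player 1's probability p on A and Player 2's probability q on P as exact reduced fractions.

P1 indiff ⇒ q·2+(1-q)·6 = q·8+(1-q)·4 ⇒ q(-6) = (1-q)(-2) ⇒ q = 1/4
P2 indiff ⇒ p·6+(1-p)·5 = p·5+(1-p)·8 ⇒ p(1) = (1-p)(3) ⇒ p = 3/4

p=3/4, q=1/4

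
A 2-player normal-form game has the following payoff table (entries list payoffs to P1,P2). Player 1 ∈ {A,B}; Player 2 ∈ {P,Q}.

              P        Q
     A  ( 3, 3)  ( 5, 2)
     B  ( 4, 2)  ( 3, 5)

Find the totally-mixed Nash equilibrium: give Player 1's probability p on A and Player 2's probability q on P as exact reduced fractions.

P1 mixes 3/4 on A; P2 mixes 2/3 on P

P1 indiff ⇒ q·3+(1-q)·5 = q·4+(1-q)·3 ⇒ q(-1) = (1-q)(-2) ⇒ q = 2/3
P2 indiff ⇒ p·3+(1-p)·2 = p·2+(1-p)·5 ⇒ p(1) = (1-p)(3) ⇒ p = 3/4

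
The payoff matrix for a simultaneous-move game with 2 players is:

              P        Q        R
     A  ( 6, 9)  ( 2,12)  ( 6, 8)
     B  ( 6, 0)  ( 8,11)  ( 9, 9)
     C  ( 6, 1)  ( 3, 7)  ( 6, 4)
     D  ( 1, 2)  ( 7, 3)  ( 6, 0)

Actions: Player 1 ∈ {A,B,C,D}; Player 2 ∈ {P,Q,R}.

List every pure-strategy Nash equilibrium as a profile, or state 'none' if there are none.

Nash profiles: (B,Q)

(A,P): not NE [P2→Q gives 12>9]
(A,Q): not NE [P1→B gives 8>2]
(A,R): not NE [P1→B gives 9>6; P2→Q gives 12>8]
(B,P): not NE [P2→Q gives 11>0]
(B,Q): NE
(B,R): not NE [P2→Q gives 11>9]
(C,P): not NE [P2→Q gives 7>1]
(C,Q): not NE [P1→B gives 8>3]
(C,R): not NE [P1→B gives 9>6; P2→Q gives 7>4]
(D,P): not NE [P1→C gives 6>1; P2→Q gives 3>2]
(D,Q): not NE [P1→B gives 8>7]
(D,R): not NE [P1→B gives 9>6; P2→Q gives 3>0]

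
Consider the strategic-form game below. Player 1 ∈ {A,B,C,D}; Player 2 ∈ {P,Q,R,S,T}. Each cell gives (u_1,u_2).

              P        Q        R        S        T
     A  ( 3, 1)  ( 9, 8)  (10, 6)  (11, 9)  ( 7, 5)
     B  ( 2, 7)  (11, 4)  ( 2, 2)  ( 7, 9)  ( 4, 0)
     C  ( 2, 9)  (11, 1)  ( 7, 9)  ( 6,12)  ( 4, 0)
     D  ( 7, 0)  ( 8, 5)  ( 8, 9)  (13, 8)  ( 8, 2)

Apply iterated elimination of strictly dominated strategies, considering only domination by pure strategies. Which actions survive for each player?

Remaining: P1:{A,D} P2:{R,S}

P2 drop P (S beats it: A:9>1 B:9>7 C:12>9 D:8>0)
P2 drop Q (S beats it: A:9>8 B:9>4 C:12>1 D:8>5)
P1 drop B (A beats it: R:10>2 S:11>7 T:7>4)
P1 drop C (A beats it: R:10>7 S:11>6 T:7>4)
P2 drop T (R beats it: A:6>5 D:9>2)
P1→{A,D} P2→{R,S}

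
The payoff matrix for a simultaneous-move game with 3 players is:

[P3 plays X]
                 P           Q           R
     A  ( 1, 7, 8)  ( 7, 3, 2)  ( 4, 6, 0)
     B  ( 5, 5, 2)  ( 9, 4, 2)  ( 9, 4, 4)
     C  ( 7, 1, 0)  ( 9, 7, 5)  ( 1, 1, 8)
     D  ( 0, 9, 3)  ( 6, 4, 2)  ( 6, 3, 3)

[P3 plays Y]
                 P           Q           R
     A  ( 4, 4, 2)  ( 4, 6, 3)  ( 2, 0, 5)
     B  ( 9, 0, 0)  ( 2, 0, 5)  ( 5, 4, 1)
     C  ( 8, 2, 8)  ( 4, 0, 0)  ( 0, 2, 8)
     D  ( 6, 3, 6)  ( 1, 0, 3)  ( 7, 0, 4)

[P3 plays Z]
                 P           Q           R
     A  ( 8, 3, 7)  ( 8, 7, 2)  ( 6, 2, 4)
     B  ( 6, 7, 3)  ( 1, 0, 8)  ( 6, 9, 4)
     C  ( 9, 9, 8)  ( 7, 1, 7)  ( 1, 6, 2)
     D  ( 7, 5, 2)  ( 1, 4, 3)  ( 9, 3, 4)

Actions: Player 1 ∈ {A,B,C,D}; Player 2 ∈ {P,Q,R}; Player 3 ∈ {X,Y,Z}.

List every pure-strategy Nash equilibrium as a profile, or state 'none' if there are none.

PSNE = {(A,Q,Y), (C,P,Z)}

(A,P,X): not NE [P1→C gives 7>1]
(A,P,Y): not NE [P1→B gives 9>4; P2→Q gives 6>4; P3→X gives 8>2]
(A,P,Z): not NE [P1→C gives 9>8; P2→Q gives 7>3; P3→X gives 8>7]
(A,Q,X): not NE [P1→C gives 9>7; P2→P gives 7>3; P3→Y gives 3>2]
(A,Q,Y): NE
(A,Q,Z): not NE [P3→Y gives 3>2]
(A,R,X): not NE [P1→B gives 9>4; P2→P gives 7>6; P3→Y gives 5>0]
(A,R,Y): not NE [P1→D gives 7>2; P2→Q gives 6>0]
(A,R,Z): not NE [P1→D gives 9>6; P2→Q gives 7>2; P3→Y gives 5>4]
(B,P,X): not NE [P1→C gives 7>5; P3→Z gives 3>2]
(B,P,Y): not NE [P2→R gives 4>0; P3→Z gives 3>0]
(B,P,Z): not NE [P1→C gives 9>6; P2→R gives 9>7]
(B,Q,X): not NE [P2→P gives 5>4; P3→Z gives 8>2]
(B,Q,Y): not NE [P1→C gives 4>2; P2→R gives 4>0; P3→Z gives 8>5]
(B,Q,Z): not NE [P1→A gives 8>1; P2→R gives 9>0]
(B,R,X): not NE [P2→P gives 5>4]
(B,R,Y): not NE [P1→D gives 7>5; P3→Z gives 4>1]
(B,R,Z): not NE [P1→D gives 9>6]
(C,P,X): not NE [P2→Q gives 7>1; P3→Z gives 8>0]
(C,P,Y): not NE [P1→B gives 9>8]
(C,P,Z): NE
(C,Q,X): not NE [P3→Z gives 7>5]
(C,Q,Y): not NE [P2→R gives 2>0; P3→Z gives 7>0]
(C,Q,Z): not NE [P1→A gives 8>7; P2→P gives 9>1]
(C,R,X): not NE [P1→B gives 9>1; P2→Q gives 7>1]
(C,R,Y): not NE [P1→D gives 7>0]
(C,R,Z): not NE [P1→D gives 9>1; P2→P gives 9>6; P3→Y gives 8>2]
(D,P,X): not NE [P1→C gives 7>0; P3→Y gives 6>3]
(D,P,Y): not NE [P1→B gives 9>6]
(D,P,Z): not NE [P1→C gives 9>7; P3→Y gives 6>2]
(D,Q,X): not NE [P1→C gives 9>6; P2→P gives 9>4; P3→Z gives 3>2]
(D,Q,Y): not NE [P1→C gives 4>1; P2→P gives 3>0]
(D,Q,Z): not NE [P1→A gives 8>1; P2→P gives 5>4]
(D,R,X): not NE [P1→B gives 9>6; P2→P gives 9>3; P3→Z gives 4>3]
(D,R,Y): not NE [P2→P gives 3>0]
(D,R,Z): not NE [P2→P gives 5>3]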